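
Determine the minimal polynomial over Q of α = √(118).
m_α(x) = x^2 - 118

α satisfies α^2 - 118 = 0, so x^2 - 118 annihilates α. Since d = 118 is squarefree and ≠ 1, it is not a perfect square in Q, so x^2 - 118 has no rational root and is therefore irreducible over Q (a degree-2 polynomial over a field is irreducible iff it has no root). Hence m_α(x) = x^2 - 118.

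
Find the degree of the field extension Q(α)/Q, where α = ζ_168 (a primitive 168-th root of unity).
[Q(α):Q] = 48

The minimal polynomial of ζ_168 over Q is the 168-th cyclotomic polynomial Φ_168(x), which is irreducible over Q and has degree φ(168) = 48. Hence [Q(α):Q] = φ(168) = 48.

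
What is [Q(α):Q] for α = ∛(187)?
[Q(α):Q] = 3

The minimal polynomial of α is x^3 - 187, irreducible over Q since 187 is not a perfect cube (so x^3 - 187 has no rational root). Hence [Q(α):Q] = deg(m_α) = 3.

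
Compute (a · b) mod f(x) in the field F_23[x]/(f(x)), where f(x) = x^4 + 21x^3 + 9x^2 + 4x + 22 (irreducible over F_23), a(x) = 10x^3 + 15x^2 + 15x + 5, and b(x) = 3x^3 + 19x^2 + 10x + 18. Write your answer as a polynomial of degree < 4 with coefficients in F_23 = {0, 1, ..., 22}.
a · b ≡ 22x^3 + 21x^2 + 7x + 12 (mod f(x))

Multiply in F_23[x]: a(x)·b(x) = (10x^3 + 15x^2 + 15x + 5)·(3x^3 + 19x^2 + 10x + 18) = 7x^6 + 5x^5 + 16x^4 + 9x^3 + 9x^2 + 21x + 21. This has degree ≥ 4, so divide by f(x) over F_23: 7x^6 + 5x^5 + 16x^4 + 9x^3 + 9x^2 + 21x + 21 = (7x^2 + 19x + 14)·(x^4 + 21x^3 + 9x^2 + 4x + 22) + (22x^3 + 21x^2 + 7x + 12). Hence a·b ≡ 22x^3 + 21x^2 + 7x + 12 (mod f). (F_23[x]/(f) is a field with 23^4 = 279841 elements since f is irreducible of degree 4.)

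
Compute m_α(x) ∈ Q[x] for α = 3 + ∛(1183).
m_α(x) = x^3 - 9x^2 + 27x - 1210

Set β = α - 3 = ∛(1183), so β^3 = 1183. Then (α - 3)^3 - 1183 = 0, i.e. α is a root of g(x) = (x - 3)^3 - 1183 = x^3 - 9x^2 + 27x - 1210. Since g(x) = h(x - 3) where h(x) = x^3 - 1183, and h is irreducible over Q (because 1183 is not a perfect cube, so h has no rational root, and a monic cubic with no rational root is irreducible), g is also irreducible (irreducibility is preserved under the substitution x → x - 3). Hence m_α(x) = x^3 - 9x^2 + 27x - 1210.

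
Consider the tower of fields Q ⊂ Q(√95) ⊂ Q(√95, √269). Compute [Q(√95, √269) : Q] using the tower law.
[Q(√95, √269) : Q] = 4

[Q(√95):Q] = 2 (min poly x^2 - 95, irreducible since 95 is squarefree > 1). For the top step, suppose √269 ∈ Q(√95), say √269 = c + d√95 with c, d ∈ Q. Squaring: 269 = c^2 + 95d^2 + 2cd√95. Since √95 ∉ Q this forces 2cd = 0. If d = 0 then √269 = c ∈ Q, contradicting 269 squarefree > 1. If c = 0 then 269 = 95d^2, so 95·269 = (95d)^2 is a perfect square in Q — but 95·269 = 25555 is not a perfect square (since 95 and 269 are distinct squarefree integers). Contradiction. Hence √269 ∉ Q(√95), so x^2 - 269 stays irreducible over Q(√95) and [Q(√95, √269) : Q(√95)] = 2. By the tower law, [Q(√95, √269) : Q] = 2 · 2 = 4.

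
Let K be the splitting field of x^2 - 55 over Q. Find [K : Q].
[K : Q] = 2

f(x) = x^2 - 55 factors as (x - √55)(x + √55). The splitting field is K = Q(√55). Since 55 is squarefree and > 1, it is not a perfect square, so x^2 - 55 is irreducible over Q and [Q(√55) : Q] = 2. Hence [K : Q] = 2.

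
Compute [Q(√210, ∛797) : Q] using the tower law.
[Q(√210, ∛797) : Q] = 6

Let L = Q(√210, ∛797). Since Q(√210) ⊂ L and [Q(√210):Q] = 2, the tower law gives 2 | [L:Q]. Likewise Q(∛797) ⊂ L with [Q(∛797):Q] = 3 (because 797 is not a perfect cube), so 3 | [L:Q]. As gcd(2,3) = 1, [L:Q] is divisible by 6. Conversely L is generated over Q by √210 and ∛797, so [L:Q] ≤ 2·3 = 6. Therefore [Q(√210, ∛797) : Q] = 6.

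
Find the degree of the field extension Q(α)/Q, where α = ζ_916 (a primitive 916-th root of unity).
[Q(α):Q] = 456

The minimal polynomial of ζ_916 over Q is the 916-th cyclotomic polynomial Φ_916(x), which is irreducible over Q and has degree φ(916) = 456. Hence [Q(α):Q] = φ(916) = 456.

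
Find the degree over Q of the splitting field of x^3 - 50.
[K : Q] = 6

The roots of x^3 - 50 are ∛50, ω∛50, ω^2∛50 where ω = e^(2πi/3) is a primitive cube root of unity, so K = Q(∛50, ω). Now [Q(∛50):Q] = 3 (since 50 is not a perfect cube, x^3 - 50 is irreducible) and [Q(ω):Q] = 2. Both 2 and 3 divide [K:Q], and [K:Q] ≤ 3·2 = 6, so [K:Q] = 6. (Equivalently: Q(∛50) ⊂ R but ω ∉ R, so [K : Q(∛50)] = 2.)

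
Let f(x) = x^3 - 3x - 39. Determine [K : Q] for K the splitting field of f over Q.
[K : Q] = 6

By the rational root test, any rational root of the monic integer polynomial f(x) = x^3 - 3x - 39 must be an integer dividing the constant term -39, i.e. one of ±{1, 3, 13, 39}. Evaluating: f(1) = -41, f(-1) = -37, f(3) = -21, f(-3) = -57, f(13) = 2119, f(-13) = -2197, f(39) = 59163, f(-39) = -59241; none is 0, so f has no rational root and is therefore irreducible over Q (a cubic with no linear factor over a field is irreducible). For an irreducible cubic, the Galois group is A_3 or S_3 according as the discriminant disc(f) = -4a^3 - 27b^2 = -4·(-3)^3 - 27·(-39)^2 = -40959 is or is not a square in Q. Here disc(f) = -40959 is not a perfect square in Q, so the Galois group of f over Q is not contained in A_3 and must be all of S_3. The splitting field has degree |S_3| = 6 over Q, so [K : Q] = 6.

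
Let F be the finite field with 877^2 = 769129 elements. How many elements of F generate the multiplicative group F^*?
There are φ(769128) = 252288 primitive elements

F_q^* is cyclic of order q - 1 = 769128. A cyclic group of order m has exactly φ(m) generators. Here m = 769128 = 2^3 · 3 · 73 · 439, so the number of primitive elements is φ(769128) = 252288.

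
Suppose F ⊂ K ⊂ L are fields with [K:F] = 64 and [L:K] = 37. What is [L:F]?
[L:F] = 2368

The tower law says that for any tower of field extensions F ⊂ K ⊂ L with finite degrees, [L:F] = [L:K] · [K:F]. Here this gives [L:F] = 37 · 64 = 2368.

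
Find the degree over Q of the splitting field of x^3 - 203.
[K : Q] = 6

The roots of x^3 - 203 are ∛203, ω∛203, ω^2∛203 where ω = e^(2πi/3) is a primitive cube root of unity, so K = Q(∛203, ω). Now [Q(∛203):Q] = 3 (since 203 is not a perfect cube, x^3 - 203 is irreducible) and [Q(ω):Q] = 2. Both 2 and 3 divide [K:Q], and [K:Q] ≤ 3·2 = 6, so [K:Q] = 6. (Equivalently: Q(∛203) ⊂ R but ω ∉ R, so [K : Q(∛203)] = 2.)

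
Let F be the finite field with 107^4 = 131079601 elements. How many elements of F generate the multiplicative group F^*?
There are φ(131079600) = 34145280 primitive elements

F_q^* is cyclic of order q - 1 = 131079600. A cyclic group of order m has exactly φ(m) generators. Here m = 131079600 = 2^4 · 3^3 · 5^2 · 53 · 229, so the number of primitive elements is φ(131079600) = 34145280.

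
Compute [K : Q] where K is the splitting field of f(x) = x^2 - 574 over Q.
[K : Q] = 2

f(x) = x^2 - 574 factors as (x - √574)(x + √574). The splitting field is K = Q(√574). Since 574 is squarefree and > 1, it is not a perfect square, so x^2 - 574 is irreducible over Q and [Q(√574) : Q] = 2. Hence [K : Q] = 2.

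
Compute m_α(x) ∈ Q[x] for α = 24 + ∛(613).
m_α(x) = x^3 - 72x^2 + 1728x - 14437

Set β = α - 24 = ∛(613), so β^3 = 613. Then (α - 24)^3 - 613 = 0, i.e. α is a root of g(x) = (x - 24)^3 - 613 = x^3 - 72x^2 + 1728x - 14437. Since g(x) = h(x - 24) where h(x) = x^3 - 613, and h is irreducible over Q (because 613 is not a perfect cube, so h has no rational root, and a monic cubic with no rational root is irreducible), g is also irreducible (irreducibility is preserved under the substitution x → x - 24). Hence m_α(x) = x^3 - 72x^2 + 1728x - 14437.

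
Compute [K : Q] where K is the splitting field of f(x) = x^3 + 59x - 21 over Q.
[K : Q] = 6

By the rational root test, any rational root of the monic integer polynomial f(x) = x^3 + 59x - 21 must be an integer dividing the constant term -21, i.e. one of ±{1, 3, 7, 21}. Evaluating: f(1) = 39, f(-1) = -81, f(3) = 183, f(-3) = -225, f(7) = 735, f(-7) = -777, f(21) = 10479, f(-21) = -10521; none is 0, so f has no rational root and is therefore irreducible over Q (a cubic with no linear factor over a field is irreducible). For an irreducible cubic, the Galois group is A_3 or S_3 according as the discriminant disc(f) = -4a^3 - 27b^2 = -4·(59)^3 - 27·(-21)^2 = -833423 is or is not a square in Q. Here disc(f) = -833423 is not a perfect square in Q, so the Galois group of f over Q is not contained in A_3 and must be all of S_3. The splitting field has degree |S_3| = 6 over Q, so [K : Q] = 6.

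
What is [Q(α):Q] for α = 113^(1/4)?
[Q(α):Q] = 4

α is a root of x^4 - 113. By Eisenstein's criterion at the prime p = 113 (which divides the constant term 113 but p^2 = 12769 does not, since 113 is squarefree), x^4 - 113 is irreducible over Q. Hence [Q(α):Q] = 4.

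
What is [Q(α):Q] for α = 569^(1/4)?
[Q(α):Q] = 4

α is a root of x^4 - 569. By Eisenstein's criterion at the prime p = 569 (which divides the constant term 569 but p^2 = 323761 does not, since 569 is squarefree), x^4 - 569 is irreducible over Q. Hence [Q(α):Q] = 4.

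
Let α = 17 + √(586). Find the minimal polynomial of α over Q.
m_α(x) = x^2 - 34x - 297

From α - 17 = √(586), squaring gives (α - 17)^2 = 586, i.e. α^2 - 34α + 289 = 586, so α^2 - 34α - 297 = 0. The discriminant of x^2 - 34x - 297 is (-34)^2 - 4·(-297) = 1156 + 1188 = 2344, and 4·(586) is not a perfect square in Q since 586 is squarefree and ≠ 1. Hence x^2 - 34x - 297 is irreducible over Q and is the minimal polynomial of α.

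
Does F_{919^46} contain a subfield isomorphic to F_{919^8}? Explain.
No: F_{919^8} is not a subfield of F_{919^46}

F_{p^m} embeds in F_{p^n} iff m | n. Here 8 ∤ 46 (since 46 = 5·8 + 6 with remainder 6 ≠ 0), so F_{919^8} is not a subfield of F_{919^46}. Equivalently: if it were, the tower law would give 8 = [F_{919^8}:F_919] dividing [F_{919^46}:F_919] = 46, contradiction.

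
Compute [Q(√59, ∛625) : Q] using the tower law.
[Q(√59, ∛625) : Q] = 6

Let L = Q(√59, ∛625). Since Q(√59) ⊂ L and [Q(√59):Q] = 2, the tower law gives 2 | [L:Q]. Likewise Q(∛625) ⊂ L with [Q(∛625):Q] = 3 (because 625 is not a perfect cube), so 3 | [L:Q]. As gcd(2,3) = 1, [L:Q] is divisible by 6. Conversely L is generated over Q by √59 and ∛625, so [L:Q] ≤ 2·3 = 6. Therefore [Q(√59, ∛625) : Q] = 6.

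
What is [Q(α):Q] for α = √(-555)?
[Q(α):Q] = 2

[Q(α):Q] equals the degree of the minimal polynomial of α. Here α^2 = -555 and x^2 + 555 is irreducible (d = -555 is squarefree, ≠ 1, hence not a square), so deg(m_α) = 2. Thus [Q(α):Q] = 2.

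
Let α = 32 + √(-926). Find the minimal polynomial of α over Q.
m_α(x) = x^2 - 64x + 1950

From α - 32 = √(-926), squaring gives (α - 32)^2 = -926, i.e. α^2 - 64α + 1024 = -926, so α^2 - 64α + 1950 = 0. The discriminant of x^2 - 64x + 1950 is (-64)^2 - 4·(1950) = 4096 - 7800 = -3704, and 4·(-926) is not a perfect square in Q since -926 is squarefree and ≠ 1. Hence x^2 - 64x + 1950 is irreducible over Q and is the minimal polynomial of α.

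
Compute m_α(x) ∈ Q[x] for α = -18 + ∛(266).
m_α(x) = x^3 + 54x^2 + 972x + 5566

Set β = α + 18 = ∛(266), so β^3 = 266. Then (α + 18)^3 - 266 = 0, i.e. α is a root of g(x) = (x + 18)^3 - 266 = x^3 + 54x^2 + 972x + 5566. Since g(x) = h(x + 18) where h(x) = x^3 - 266, and h is irreducible over Q (because 266 is not a perfect cube, so h has no rational root, and a monic cubic with no rational root is irreducible), g is also irreducible (irreducibility is preserved under the substitution x → x + 18). Hence m_α(x) = x^3 + 54x^2 + 972x + 5566.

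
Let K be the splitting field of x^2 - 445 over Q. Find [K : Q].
[K : Q] = 2

f(x) = x^2 - 445 factors as (x - √445)(x + √445). The splitting field is K = Q(√445). Since 445 is squarefree and > 1, it is not a perfect square, so x^2 - 445 is irreducible over Q and [Q(√445) : Q] = 2. Hence [K : Q] = 2.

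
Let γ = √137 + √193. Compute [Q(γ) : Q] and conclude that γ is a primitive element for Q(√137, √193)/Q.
[Q(γ) : Q] = 4 (equivalently, Q(γ) = Q(√137, √193))

Obviously Q(γ) ⊆ Q(√137, √193), and [Q(√137, √193):Q] = 4 (since 137, 193 are distinct squarefree integers > 1 with 26441 not a perfect square). To show equality we compute the minimal polynomial of γ. From γ = √137 + √193: γ^2 = 137 + 2√(26441) + 193 = 330 + 2√(26441), so γ^2 - 330 = 2√(26441); squaring, (γ^2 - 330)^2 = 4·26441, i.e. γ^4 - 660γ^2 + 108900 - 105764 = 0, i.e. γ^4 - 660γ^2 + 3136 = 0. So γ is a root of x^4 - 660x^2 + 3136. This polynomial is irreducible over Q: it has no rational root (each ±√137 ± √193 is irrational), and any factorization into two quadratics over Q would force √(26441) ∈ Q (pairing opposite roots) or √137, √193 ∈ Q (other pairings), all impossible. Hence [Q(γ):Q] = 4 = [Q(√137, √193):Q], so Q(γ) = Q(√137, √193).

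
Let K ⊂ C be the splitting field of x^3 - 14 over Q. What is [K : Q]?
[K : Q] = 6

The roots of x^3 - 14 are ∛14, ω∛14, ω^2∛14 where ω = e^(2πi/3) is a primitive cube root of unity, so K = Q(∛14, ω). Now [Q(∛14):Q] = 3 (since 14 is not a perfect cube, x^3 - 14 is irreducible) and [Q(ω):Q] = 2. Both 2 and 3 divide [K:Q], and [K:Q] ≤ 3·2 = 6, so [K:Q] = 6. (Equivalently: Q(∛14) ⊂ R but ω ∉ R, so [K : Q(∛14)] = 2.)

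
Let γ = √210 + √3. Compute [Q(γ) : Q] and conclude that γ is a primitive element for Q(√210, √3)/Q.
[Q(γ) : Q] = 4 (equivalently, Q(γ) = Q(√210, √3))

Obviously Q(γ) ⊆ Q(√210, √3), and [Q(√210, √3):Q] = 4 (since 210, 3 are distinct squarefree integers > 1 with 630 not a perfect square). To show equality we compute the minimal polynomial of γ. From γ = √210 + √3: γ^2 = 210 + 2√(630) + 3 = 213 + 2√(630), so γ^2 - 213 = 2√(630); squaring, (γ^2 - 213)^2 = 4·630, i.e. γ^4 - 426γ^2 + 45369 - 2520 = 0, i.e. γ^4 - 426γ^2 + 42849 = 0. So γ is a root of x^4 - 426x^2 + 42849. This polynomial is irreducible over Q: it has no rational root (each ±√210 ± √3 is irrational), and any factorization into two quadratics over Q would force √(630) ∈ Q (pairing opposite roots) or √210, √3 ∈ Q (other pairings), all impossible. Hence [Q(γ):Q] = 4 = [Q(√210, √3):Q], so Q(γ) = Q(√210, √3).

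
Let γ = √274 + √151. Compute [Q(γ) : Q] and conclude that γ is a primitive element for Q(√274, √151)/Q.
[Q(γ) : Q] = 4 (equivalently, Q(γ) = Q(√274, √151))

Obviously Q(γ) ⊆ Q(√274, √151), and [Q(√274, √151):Q] = 4 (since 274, 151 are distinct squarefree integers > 1 with 41374 not a perfect square). To show equality we compute the minimal polynomial of γ. From γ = √274 + √151: γ^2 = 274 + 2√(41374) + 151 = 425 + 2√(41374), so γ^2 - 425 = 2√(41374); squaring, (γ^2 - 425)^2 = 4·41374, i.e. γ^4 - 850γ^2 + 180625 - 165496 = 0, i.e. γ^4 - 850γ^2 + 15129 = 0. So γ is a root of x^4 - 850x^2 + 15129. This polynomial is irreducible over Q: it has no rational root (each ±√274 ± √151 is irrational), and any factorization into two quadratics over Q would force √(41374) ∈ Q (pairing opposite roots) or √274, √151 ∈ Q (other pairings), all impossible. Hence [Q(γ):Q] = 4 = [Q(√274, √151):Q], so Q(γ) = Q(√274, √151).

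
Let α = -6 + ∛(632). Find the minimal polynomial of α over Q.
m_α(x) = x^3 + 18x^2 + 108x - 416

Set β = α + 6 = ∛(632), so β^3 = 632. Then (α + 6)^3 - 632 = 0, i.e. α is a root of g(x) = (x + 6)^3 - 632 = x^3 + 18x^2 + 108x - 416. Since g(x) = h(x + 6) where h(x) = x^3 - 632, and h is irreducible over Q (because 632 is not a perfect cube, so h has no rational root, and a monic cubic with no rational root is irreducible), g is also irreducible (irreducibility is preserved under the substitution x → x + 6). Hence m_α(x) = x^3 + 18x^2 + 108x - 416.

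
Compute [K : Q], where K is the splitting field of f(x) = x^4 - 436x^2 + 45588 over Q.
[K : Q] = 4

Solving the quadratic in x^2: x^2 = (436 ± √(436^2 - 4·45588))/2 = (436 ± √7744)/2 = (436 ± 88)/2, giving x^2 = 174 or x^2 = 262. So f(x) = (x^2 - 174)(x^2 - 262) and the roots of f are ±√174, ±√262. Hence the splitting field is K = Q(√174, √262). Since 174 and 262 are distinct squarefree integers > 1, their product 45588 is not a perfect square, so √262 ∉ Q(√174). By the tower law [K:Q] = [Q(√174,√262):Q(√174)] · [Q(√174):Q] = 2 · 2 = 4.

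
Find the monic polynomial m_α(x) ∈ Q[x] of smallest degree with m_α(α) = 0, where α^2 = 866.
m_α(x) = x^2 - 866

α satisfies α^2 - 866 = 0, so x^2 - 866 annihilates α. Since d = 866 is squarefree and ≠ 1, it is not a perfect square in Q, so x^2 - 866 has no rational root and is therefore irreducible over Q (a degree-2 polynomial over a field is irreducible iff it has no root). Hence m_α(x) = x^2 - 866.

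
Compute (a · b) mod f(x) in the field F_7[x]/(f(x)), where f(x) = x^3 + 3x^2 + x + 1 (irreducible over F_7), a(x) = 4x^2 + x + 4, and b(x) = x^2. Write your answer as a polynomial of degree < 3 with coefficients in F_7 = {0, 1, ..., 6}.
a · b ≡ 5x^2 + 4 (mod f(x))

Multiply in F_7[x]: a(x)·b(x) = (4x^2 + x + 4)·(x^2) = 4x^4 + x^3 + 4x^2. This has degree ≥ 3, so divide by f(x) over F_7: 4x^4 + x^3 + 4x^2 = (4x + 3)·(x^3 + 3x^2 + x + 1) + (5x^2 + 4). Hence a·b ≡ 5x^2 + 4 (mod f). (F_7[x]/(f) is a field with 7^3 = 343 elements since f is irreducible of degree 3.)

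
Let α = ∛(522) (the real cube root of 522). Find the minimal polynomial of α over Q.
m_α(x) = x^3 - 522

α satisfies α^3 = 522, so x^3 - 522 annihilates α. By the rational root test, a rational root p/q (in lowest terms) of x^3 - 522 would satisfy p^3 = 522 q^3, forcing q = 1 and p^3 = 522; but 522 is not a perfect cube, contradiction. A monic cubic over Q with no rational root is irreducible (any nontrivial factorization would include a linear factor). Hence x^3 - 522 is the minimal polynomial of α, and in particular [Q(α):Q] = 3.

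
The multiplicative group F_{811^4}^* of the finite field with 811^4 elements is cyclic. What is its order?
|F_{811^4}^*| = 432596913840

F_{811^4} has 811^4 = 432596913841 elements; its multiplicative group consists of all nonzero elements, so |F_{811^4}^*| = 432596913841 - 1 = 432596913840. (It is cyclic since any finite subgroup of the multiplicative group of a field is cyclic.)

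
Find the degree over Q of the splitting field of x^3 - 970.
[K : Q] = 6

The roots of x^3 - 970 are ∛970, ω∛970, ω^2∛970 where ω = e^(2πi/3) is a primitive cube root of unity, so K = Q(∛970, ω). Now [Q(∛970):Q] = 3 (since 970 is not a perfect cube, x^3 - 970 is irreducible) and [Q(ω):Q] = 2. Both 2 and 3 divide [K:Q], and [K:Q] ≤ 3·2 = 6, so [K:Q] = 6. (Equivalently: Q(∛970) ⊂ R but ω ∉ R, so [K : Q(∛970)] = 2.)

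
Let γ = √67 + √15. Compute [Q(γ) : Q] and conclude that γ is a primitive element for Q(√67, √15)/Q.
[Q(γ) : Q] = 4 (equivalently, Q(γ) = Q(√67, √15))

Obviously Q(γ) ⊆ Q(√67, √15), and [Q(√67, √15):Q] = 4 (since 67, 15 are distinct squarefree integers > 1 with 1005 not a perfect square). To show equality we compute the minimal polynomial of γ. From γ = √67 + √15: γ^2 = 67 + 2√(1005) + 15 = 82 + 2√(1005), so γ^2 - 82 = 2√(1005); squaring, (γ^2 - 82)^2 = 4·1005, i.e. γ^4 - 164γ^2 + 6724 - 4020 = 0, i.e. γ^4 - 164γ^2 + 2704 = 0. So γ is a root of x^4 - 164x^2 + 2704. This polynomial is irreducible over Q: it has no rational root (each ±√67 ± √15 is irrational), and any factorization into two quadratics over Q would force √(1005) ∈ Q (pairing opposite roots) or √67, √15 ∈ Q (other pairings), all impossible. Hence [Q(γ):Q] = 4 = [Q(√67, √15):Q], so Q(γ) = Q(√67, √15).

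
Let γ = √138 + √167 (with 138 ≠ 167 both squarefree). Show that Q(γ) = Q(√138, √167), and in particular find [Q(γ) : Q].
[Q(γ) : Q] = 4 (equivalently, Q(γ) = Q(√138, √167))

Obviously Q(γ) ⊆ Q(√138, √167), and [Q(√138, √167):Q] = 4 (since 138, 167 are distinct squarefree integers > 1 with 23046 not a perfect square). To show equality we compute the minimal polynomial of γ. From γ = √138 + √167: γ^2 = 138 + 2√(23046) + 167 = 305 + 2√(23046), so γ^2 - 305 = 2√(23046); squaring, (γ^2 - 305)^2 = 4·23046, i.e. γ^4 - 610γ^2 + 93025 - 92184 = 0, i.e. γ^4 - 610γ^2 + 841 = 0. So γ is a root of x^4 - 610x^2 + 841. This polynomial is irreducible over Q: it has no rational root (each ±√138 ± √167 is irrational), and any factorization into two quadratics over Q would force √(23046) ∈ Q (pairing opposite roots) or √138, √167 ∈ Q (other pairings), all impossible. Hence [Q(γ):Q] = 4 = [Q(√138, √167):Q], so Q(γ) = Q(√138, √167).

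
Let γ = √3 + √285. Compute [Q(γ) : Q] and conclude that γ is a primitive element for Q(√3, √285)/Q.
[Q(γ) : Q] = 4 (equivalently, Q(γ) = Q(√3, √285))

Obviously Q(γ) ⊆ Q(√3, √285), and [Q(√3, √285):Q] = 4 (since 3, 285 are distinct squarefree integers > 1 with 855 not a perfect square). To show equality we compute the minimal polynomial of γ. From γ = √3 + √285: γ^2 = 3 + 2√(855) + 285 = 288 + 2√(855), so γ^2 - 288 = 2√(855); squaring, (γ^2 - 288)^2 = 4·855, i.e. γ^4 - 576γ^2 + 82944 - 3420 = 0, i.e. γ^4 - 576γ^2 + 79524 = 0. So γ is a root of x^4 - 576x^2 + 79524. This polynomial is irreducible over Q: it has no rational root (each ±√3 ± √285 is irrational), and any factorization into two quadratics over Q would force √(855) ∈ Q (pairing opposite roots) or √3, √285 ∈ Q (other pairings), all impossible. Hence [Q(γ):Q] = 4 = [Q(√3, √285):Q], so Q(γ) = Q(√3, √285).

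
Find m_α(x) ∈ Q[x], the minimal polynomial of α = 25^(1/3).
m_α(x) = x^3 - 25

α satisfies α^3 = 25, so x^3 - 25 annihilates α. By the rational root test, a rational root p/q (in lowest terms) of x^3 - 25 would satisfy p^3 = 25 q^3, forcing q = 1 and p^3 = 25; but 25 is not a perfect cube, contradiction. A monic cubic over Q with no rational root is irreducible (any nontrivial factorization would include a linear factor). Hence x^3 - 25 is the minimal polynomial of α, and in particular [Q(α):Q] = 3.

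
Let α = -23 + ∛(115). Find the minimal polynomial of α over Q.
m_α(x) = x^3 + 69x^2 + 1587x + 12052

Set β = α + 23 = ∛(115), so β^3 = 115. Then (α + 23)^3 - 115 = 0, i.e. α is a root of g(x) = (x + 23)^3 - 115 = x^3 + 69x^2 + 1587x + 12052. Since g(x) = h(x + 23) where h(x) = x^3 - 115, and h is irreducible over Q (because 115 is not a perfect cube, so h has no rational root, and a monic cubic with no rational root is irreducible), g is also irreducible (irreducibility is preserved under the substitution x → x + 23). Hence m_α(x) = x^3 + 69x^2 + 1587x + 12052.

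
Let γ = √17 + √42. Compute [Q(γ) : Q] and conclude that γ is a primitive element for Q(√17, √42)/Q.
[Q(γ) : Q] = 4 (equivalently, Q(γ) = Q(√17, √42))

Obviously Q(γ) ⊆ Q(√17, √42), and [Q(√17, √42):Q] = 4 (since 17, 42 are distinct squarefree integers > 1 with 714 not a perfect square). To show equality we compute the minimal polynomial of γ. From γ = √17 + √42: γ^2 = 17 + 2√(714) + 42 = 59 + 2√(714), so γ^2 - 59 = 2√(714); squaring, (γ^2 - 59)^2 = 4·714, i.e. γ^4 - 118γ^2 + 3481 - 2856 = 0, i.e. γ^4 - 118γ^2 + 625 = 0. So γ is a root of x^4 - 118x^2 + 625. This polynomial is irreducible over Q: it has no rational root (each ±√17 ± √42 is irrational), and any factorization into two quadratics over Q would force √(714) ∈ Q (pairing opposite roots) or √17, √42 ∈ Q (other pairings), all impossible. Hence [Q(γ):Q] = 4 = [Q(√17, √42):Q], so Q(γ) = Q(√17, √42).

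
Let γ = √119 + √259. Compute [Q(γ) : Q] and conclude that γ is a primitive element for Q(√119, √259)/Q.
[Q(γ) : Q] = 4 (equivalently, Q(γ) = Q(√119, √259))

Obviously Q(γ) ⊆ Q(√119, √259), and [Q(√119, √259):Q] = 4 (since 119, 259 are distinct squarefree integers > 1 with 30821 not a perfect square). To show equality we compute the minimal polynomial of γ. From γ = √119 + √259: γ^2 = 119 + 2√(30821) + 259 = 378 + 2√(30821), so γ^2 - 378 = 2√(30821); squaring, (γ^2 - 378)^2 = 4·30821, i.e. γ^4 - 756γ^2 + 142884 - 123284 = 0, i.e. γ^4 - 756γ^2 + 19600 = 0. So γ is a root of x^4 - 756x^2 + 19600. This polynomial is irreducible over Q: it has no rational root (each ±√119 ± √259 is irrational), and any factorization into two quadratics over Q would force √(30821) ∈ Q (pairing opposite roots) or √119, √259 ∈ Q (other pairings), all impossible. Hence [Q(γ):Q] = 4 = [Q(√119, √259):Q], so Q(γ) = Q(√119, √259).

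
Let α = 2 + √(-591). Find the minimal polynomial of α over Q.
m_α(x) = x^2 - 4x + 595

From α - 2 = √(-591), squaring gives (α - 2)^2 = -591, i.e. α^2 - 4α + 4 = -591, so α^2 - 4α + 595 = 0. The discriminant of x^2 - 4x + 595 is (-4)^2 - 4·(595) = 16 - 2380 = -2364, and 4·(-591) is not a perfect square in Q since -591 is squarefree and ≠ 1. Hence x^2 - 4x + 595 is irreducible over Q and is the minimal polynomial of α.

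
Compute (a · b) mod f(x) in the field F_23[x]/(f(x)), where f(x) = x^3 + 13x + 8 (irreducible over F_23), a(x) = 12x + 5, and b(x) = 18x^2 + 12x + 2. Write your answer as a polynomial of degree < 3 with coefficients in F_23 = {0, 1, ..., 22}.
a · b ≡ 4x^2 + 13x + 7 (mod f(x))

Multiply in F_23[x]: a(x)·b(x) = (12x + 5)·(18x^2 + 12x + 2) = 9x^3 + 4x^2 + 15x + 10. This has degree ≥ 3, so divide by f(x) over F_23: 9x^3 + 4x^2 + 15x + 10 = (9)·(x^3 + 13x + 8) + (4x^2 + 13x + 7). Hence a·b ≡ 4x^2 + 13x + 7 (mod f). (F_23[x]/(f) is a field with 23^3 = 12167 elements since f is irreducible of degree 3.)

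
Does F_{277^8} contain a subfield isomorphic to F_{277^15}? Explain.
No: F_{277^15} is not a subfield of F_{277^8}

F_{p^m} embeds in F_{p^n} iff m | n. Here 15 ∤ 8 (since 8 = 0·15 + 8 with remainder 8 ≠ 0), so F_{277^15} is not a subfield of F_{277^8}. Equivalently: if it were, the tower law would give 15 = [F_{277^15}:F_277] dividing [F_{277^8}:F_277] = 8, contradiction.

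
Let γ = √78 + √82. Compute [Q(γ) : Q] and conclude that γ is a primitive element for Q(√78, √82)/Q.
[Q(γ) : Q] = 4 (equivalently, Q(γ) = Q(√78, √82))

Obviously Q(γ) ⊆ Q(√78, √82), and [Q(√78, √82):Q] = 4 (since 78, 82 are distinct squarefree integers > 1 with 6396 not a perfect square). To show equality we compute the minimal polynomial of γ. From γ = √78 + √82: γ^2 = 78 + 2√(6396) + 82 = 160 + 2√(6396), so γ^2 - 160 = 2√(6396); squaring, (γ^2 - 160)^2 = 4·6396, i.e. γ^4 - 320γ^2 + 25600 - 25584 = 0, i.e. γ^4 - 320γ^2 + 16 = 0. So γ is a root of x^4 - 320x^2 + 16. This polynomial is irreducible over Q: it has no rational root (each ±√78 ± √82 is irrational), and any factorization into two quadratics over Q would force √(6396) ∈ Q (pairing opposite roots) or √78, √82 ∈ Q (other pairings), all impossible. Hence [Q(γ):Q] = 4 = [Q(√78, √82):Q], so Q(γ) = Q(√78, √82).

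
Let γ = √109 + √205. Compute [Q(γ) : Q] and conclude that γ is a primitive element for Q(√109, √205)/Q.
[Q(γ) : Q] = 4 (equivalently, Q(γ) = Q(√109, √205))

Obviously Q(γ) ⊆ Q(√109, √205), and [Q(√109, √205):Q] = 4 (since 109, 205 are distinct squarefree integers > 1 with 22345 not a perfect square). To show equality we compute the minimal polynomial of γ. From γ = √109 + √205: γ^2 = 109 + 2√(22345) + 205 = 314 + 2√(22345), so γ^2 - 314 = 2√(22345); squaring, (γ^2 - 314)^2 = 4·22345, i.e. γ^4 - 628γ^2 + 98596 - 89380 = 0, i.e. γ^4 - 628γ^2 + 9216 = 0. So γ is a root of x^4 - 628x^2 + 9216. This polynomial is irreducible over Q: it has no rational root (each ±√109 ± √205 is irrational), and any factorization into two quadratics over Q would force √(22345) ∈ Q (pairing opposite roots) or √109, √205 ∈ Q (other pairings), all impossible. Hence [Q(γ):Q] = 4 = [Q(√109, √205):Q], so Q(γ) = Q(√109, √205).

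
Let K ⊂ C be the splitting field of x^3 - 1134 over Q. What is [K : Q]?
[K : Q] = 6

The roots of x^3 - 1134 are ∛1134, ω∛1134, ω^2∛1134 where ω = e^(2πi/3) is a primitive cube root of unity, so K = Q(∛1134, ω). Now [Q(∛1134):Q] = 3 (since 1134 is not a perfect cube, x^3 - 1134 is irreducible) and [Q(ω):Q] = 2. Both 2 and 3 divide [K:Q], and [K:Q] ≤ 3·2 = 6, so [K:Q] = 6. (Equivalently: Q(∛1134) ⊂ R but ω ∉ R, so [K : Q(∛1134)] = 2.)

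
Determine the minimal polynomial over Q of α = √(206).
m_α(x) = x^2 - 206

α satisfies α^2 - 206 = 0, so x^2 - 206 annihilates α. Since d = 206 is squarefree and ≠ 1, it is not a perfect square in Q, so x^2 - 206 has no rational root and is therefore irreducible over Q (a degree-2 polynomial over a field is irreducible iff it has no root). Hence m_α(x) = x^2 - 206.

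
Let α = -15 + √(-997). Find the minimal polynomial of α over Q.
m_α(x) = x^2 + 30x + 1222

From α + 15 = √(-997), squaring gives (α + 15)^2 = -997, i.e. α^2 + 30α + 225 = -997, so α^2 + 30α + 1222 = 0. The discriminant of x^2 + 30x + 1222 is (30)^2 - 4·(1222) = 900 - 4888 = -3988, and 4·(-997) is not a perfect square in Q since -997 is squarefree and ≠ 1. Hence x^2 + 30x + 1222 is irreducible over Q and is the minimal polynomial of α.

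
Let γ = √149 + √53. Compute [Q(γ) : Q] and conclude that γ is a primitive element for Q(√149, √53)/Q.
[Q(γ) : Q] = 4 (equivalently, Q(γ) = Q(√149, √53))

Obviously Q(γ) ⊆ Q(√149, √53), and [Q(√149, √53):Q] = 4 (since 149, 53 are distinct squarefree integers > 1 with 7897 not a perfect square). To show equality we compute the minimal polynomial of γ. From γ = √149 + √53: γ^2 = 149 + 2√(7897) + 53 = 202 + 2√(7897), so γ^2 - 202 = 2√(7897); squaring, (γ^2 - 202)^2 = 4·7897, i.e. γ^4 - 404γ^2 + 40804 - 31588 = 0, i.e. γ^4 - 404γ^2 + 9216 = 0. So γ is a root of x^4 - 404x^2 + 9216. This polynomial is irreducible over Q: it has no rational root (each ±√149 ± √53 is irrational), and any factorization into two quadratics over Q would force √(7897) ∈ Q (pairing opposite roots) or √149, √53 ∈ Q (other pairings), all impossible. Hence [Q(γ):Q] = 4 = [Q(√149, √53):Q], so Q(γ) = Q(√149, √53).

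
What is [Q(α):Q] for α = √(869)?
[Q(α):Q] = 2

[Q(α):Q] equals the degree of the minimal polynomial of α. Here α^2 = 869 and x^2 - 869 is irreducible (d = 869 is squarefree, ≠ 1, hence not a square), so deg(m_α) = 2. Thus [Q(α):Q] = 2.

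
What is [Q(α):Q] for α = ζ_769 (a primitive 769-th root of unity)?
[Q(α):Q] = 768

The minimal polynomial of ζ_769 over Q is the 769-th cyclotomic polynomial Φ_769(x), which is irreducible over Q and has degree φ(769) = 768. Hence [Q(α):Q] = φ(769) = 768.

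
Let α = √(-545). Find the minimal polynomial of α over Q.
m_α(x) = x^2 + 545

α satisfies α^2 + 545 = 0, so x^2 + 545 annihilates α. Since d = -545 is squarefree and ≠ 1, it is not a perfect square in Q, so x^2 + 545 has no rational root and is therefore irreducible over Q (a degree-2 polynomial over a field is irreducible iff it has no root). Hence m_α(x) = x^2 + 545.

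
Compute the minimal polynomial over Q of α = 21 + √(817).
m_α(x) = x^2 - 42x - 376

From α - 21 = √(817), squaring gives (α - 21)^2 = 817, i.e. α^2 - 42α + 441 = 817, so α^2 - 42α - 376 = 0. The discriminant of x^2 - 42x - 376 is (-42)^2 - 4·(-376) = 1764 + 1504 = 3268, and 4·(817) is not a perfect square in Q since 817 is squarefree and ≠ 1. Hence x^2 - 42x - 376 is irreducible over Q and is the minimal polynomial of α.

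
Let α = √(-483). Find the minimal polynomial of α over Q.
m_α(x) = x^2 + 483

α satisfies α^2 + 483 = 0, so x^2 + 483 annihilates α. Since d = -483 is squarefree and ≠ 1, it is not a perfect square in Q, so x^2 + 483 has no rational root and is therefore irreducible over Q (a degree-2 polynomial over a field is irreducible iff it has no root). Hence m_α(x) = x^2 + 483.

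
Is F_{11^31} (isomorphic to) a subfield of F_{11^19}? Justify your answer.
No: F_{11^31} is not a subfield of F_{11^19}

F_{p^m} embeds in F_{p^n} iff m | n. Here 31 ∤ 19 (since 19 = 0·31 + 19 with remainder 19 ≠ 0), so F_{11^31} is not a subfield of F_{11^19}. Equivalently: if it were, the tower law would give 31 = [F_{11^31}:F_11] dividing [F_{11^19}:F_11] = 19, contradiction.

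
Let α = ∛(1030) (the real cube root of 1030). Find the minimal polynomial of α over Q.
m_α(x) = x^3 - 1030

α satisfies α^3 = 1030, so x^3 - 1030 annihilates α. By the rational root test, a rational root p/q (in lowest terms) of x^3 - 1030 would satisfy p^3 = 1030 q^3, forcing q = 1 and p^3 = 1030; but 1030 is not a perfect cube, contradiction. A monic cubic over Q with no rational root is irreducible (any nontrivial factorization would include a linear factor). Hence x^3 - 1030 is the minimal polynomial of α, and in particular [Q(α):Q] = 3.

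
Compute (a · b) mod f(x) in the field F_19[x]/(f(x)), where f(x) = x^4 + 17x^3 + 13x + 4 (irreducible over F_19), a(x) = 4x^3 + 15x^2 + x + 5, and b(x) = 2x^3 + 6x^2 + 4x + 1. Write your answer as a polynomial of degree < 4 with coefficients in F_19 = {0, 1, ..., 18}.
a · b ≡ 16x^3 + 13x + 1 (mod f(x))

Multiply in F_19[x]: a(x)·b(x) = (4x^3 + 15x^2 + x + 5)·(2x^3 + 6x^2 + 4x + 1) = 8x^6 + 16x^5 + 13x^4 + 4x^3 + 11x^2 + 2x + 5. This has degree ≥ 4, so divide by f(x) over F_19: 8x^6 + 16x^5 + 13x^4 + 4x^3 + 11x^2 + 2x + 5 = (8x^2 + 13x + 1)·(x^4 + 17x^3 + 13x + 4) + (16x^3 + 13x + 1). Hence a·b ≡ 16x^3 + 13x + 1 (mod f). (F_19[x]/(f) is a field with 19^4 = 130321 elements since f is irreducible of degree 4.)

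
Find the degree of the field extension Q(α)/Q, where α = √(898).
[Q(α):Q] = 2

[Q(α):Q] equals the degree of the minimal polynomial of α. Here α^2 = 898 and x^2 - 898 is irreducible (d = 898 is squarefree, ≠ 1, hence not a square), so deg(m_α) = 2. Thus [Q(α):Q] = 2.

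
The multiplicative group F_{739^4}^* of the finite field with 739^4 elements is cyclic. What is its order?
|F_{739^4}^*| = 298248146640

F_{739^4} has 739^4 = 298248146641 elements; its multiplicative group consists of all nonzero elements, so |F_{739^4}^*| = 298248146641 - 1 = 298248146640. (It is cyclic since any finite subgroup of the multiplicative group of a field is cyclic.)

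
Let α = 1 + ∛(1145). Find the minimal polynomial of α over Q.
m_α(x) = x^3 - 3x^2 + 3x - 1146

Set β = α - 1 = ∛(1145), so β^3 = 1145. Then (α - 1)^3 - 1145 = 0, i.e. α is a root of g(x) = (x - 1)^3 - 1145 = x^3 - 3x^2 + 3x - 1146. Since g(x) = h(x - 1) where h(x) = x^3 - 1145, and h is irreducible over Q (because 1145 is not a perfect cube, so h has no rational root, and a monic cubic with no rational root is irreducible), g is also irreducible (irreducibility is preserved under the substitution x → x - 1). Hence m_α(x) = x^3 - 3x^2 + 3x - 1146.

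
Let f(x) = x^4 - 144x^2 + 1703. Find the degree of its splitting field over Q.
[K : Q] = 4

Solving the quadratic in x^2: x^2 = (144 ± √(144^2 - 4·1703))/2 = (144 ± √13924)/2 = (144 ± 118)/2, giving x^2 = 131 or x^2 = 13. So f(x) = (x^2 - 131)(x^2 - 13) and the roots of f are ±√131, ±√13. Hence the splitting field is K = Q(√131, √13). Since 131 and 13 are distinct squarefree integers > 1, their product 1703 is not a perfect square, so √13 ∉ Q(√131). By the tower law [K:Q] = [Q(√131,√13):Q(√131)] · [Q(√131):Q] = 2 · 2 = 4.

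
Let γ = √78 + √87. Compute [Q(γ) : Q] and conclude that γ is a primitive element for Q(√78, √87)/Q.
[Q(γ) : Q] = 4 (equivalently, Q(γ) = Q(√78, √87))

Obviously Q(γ) ⊆ Q(√78, √87), and [Q(√78, √87):Q] = 4 (since 78, 87 are distinct squarefree integers > 1 with 6786 not a perfect square). To show equality we compute the minimal polynomial of γ. From γ = √78 + √87: γ^2 = 78 + 2√(6786) + 87 = 165 + 2√(6786), so γ^2 - 165 = 2√(6786); squaring, (γ^2 - 165)^2 = 4·6786, i.e. γ^4 - 330γ^2 + 27225 - 27144 = 0, i.e. γ^4 - 330γ^2 + 81 = 0. So γ is a root of x^4 - 330x^2 + 81. This polynomial is irreducible over Q: it has no rational root (each ±√78 ± √87 is irrational), and any factorization into two quadratics over Q would force √(6786) ∈ Q (pairing opposite roots) or √78, √87 ∈ Q (other pairings), all impossible. Hence [Q(γ):Q] = 4 = [Q(√78, √87):Q], so Q(γ) = Q(√78, √87).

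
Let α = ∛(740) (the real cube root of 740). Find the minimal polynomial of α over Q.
m_α(x) = x^3 - 740

α satisfies α^3 = 740, so x^3 - 740 annihilates α. By the rational root test, a rational root p/q (in lowest terms) of x^3 - 740 would satisfy p^3 = 740 q^3, forcing q = 1 and p^3 = 740; but 740 is not a perfect cube, contradiction. A monic cubic over Q with no rational root is irreducible (any nontrivial factorization would include a linear factor). Hence x^3 - 740 is the minimal polynomial of α, and in particular [Q(α):Q] = 3.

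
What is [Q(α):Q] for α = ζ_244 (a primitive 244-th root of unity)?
[Q(α):Q] = 120

The minimal polynomial of ζ_244 over Q is the 244-th cyclotomic polynomial Φ_244(x), which is irreducible over Q and has degree φ(244) = 120. Hence [Q(α):Q] = φ(244) = 120.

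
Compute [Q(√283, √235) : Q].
[Q(√283, √235) : Q] = 4

[Q(√283):Q] = 2 (min poly x^2 - 283, irreducible since 283 is squarefree > 1). For the top step, suppose √235 ∈ Q(√283), say √235 = c + d√283 with c, d ∈ Q. Squaring: 235 = c^2 + 283d^2 + 2cd√283. Since √283 ∉ Q this forces 2cd = 0. If d = 0 then √235 = c ∈ Q, contradicting 235 squarefree > 1. If c = 0 then 235 = 283d^2, so 283·235 = (283d)^2 is a perfect square in Q — but 283·235 = 66505 is not a perfect square (since 283 and 235 are distinct squarefree integers). Contradiction. Hence √235 ∉ Q(√283), so x^2 - 235 stays irreducible over Q(√283) and [Q(√283, √235) : Q(√283)] = 2. By the tower law, [Q(√283, √235) : Q] = 2 · 2 = 4.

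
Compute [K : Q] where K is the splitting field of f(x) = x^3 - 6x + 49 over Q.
[K : Q] = 6

By the rational root test, any rational root of the monic integer polynomial f(x) = x^3 - 6x + 49 must be an integer dividing the constant term 49, i.e. one of ±{1, 7, 49}. Evaluating: f(1) = 44, f(-1) = 54, f(7) = 350, f(-7) = -252, f(49) = 117404, f(-49) = -117306; none is 0, so f has no rational root and is therefore irreducible over Q (a cubic with no linear factor over a field is irreducible). For an irreducible cubic, the Galois group is A_3 or S_3 according as the discriminant disc(f) = -4a^3 - 27b^2 = -4·(-6)^3 - 27·(49)^2 = -63963 is or is not a square in Q. Here disc(f) = -63963 is not a perfect square in Q, so the Galois group of f over Q is not contained in A_3 and must be all of S_3. The splitting field has degree |S_3| = 6 over Q, so [K : Q] = 6.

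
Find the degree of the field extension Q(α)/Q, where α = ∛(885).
[Q(α):Q] = 3

The minimal polynomial of α is x^3 - 885, irreducible over Q since 885 is not a perfect cube (so x^3 - 885 has no rational root). Hence [Q(α):Q] = deg(m_α) = 3.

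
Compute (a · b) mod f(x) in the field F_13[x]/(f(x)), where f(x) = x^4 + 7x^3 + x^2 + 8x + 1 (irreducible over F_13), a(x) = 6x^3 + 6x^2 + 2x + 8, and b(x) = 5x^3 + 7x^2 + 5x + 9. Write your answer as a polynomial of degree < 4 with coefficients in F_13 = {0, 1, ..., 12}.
a · b ≡ 8x^3 + 7x^2 + 8x + 3 (mod f(x))

Multiply in F_13[x]: a(x)·b(x) = (6x^3 + 6x^2 + 2x + 8)·(5x^3 + 7x^2 + 5x + 9) = 4x^6 + 7x^5 + 4x^4 + 8x^3 + 3x^2 + 6x + 7. This has degree ≥ 4, so divide by f(x) over F_13: 4x^6 + 7x^5 + 4x^4 + 8x^3 + 3x^2 + 6x + 7 = (4x^2 + 5x + 4)·(x^4 + 7x^3 + x^2 + 8x + 1) + (8x^3 + 7x^2 + 8x + 3). Hence a·b ≡ 8x^3 + 7x^2 + 8x + 3 (mod f). (F_13[x]/(f) is a field with 13^4 = 28561 elements since f is irreducible of degree 4.)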